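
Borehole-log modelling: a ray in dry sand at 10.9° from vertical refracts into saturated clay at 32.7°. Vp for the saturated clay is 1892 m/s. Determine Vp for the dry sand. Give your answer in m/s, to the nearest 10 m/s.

sin 10.9° = 0.1891; sin 32.7° = 0.5402.
V₁ = V₂·(sin θ₁/sin θ₂) = 1892·(0.1891/0.5402) = 662.24 m/s.

660 m/s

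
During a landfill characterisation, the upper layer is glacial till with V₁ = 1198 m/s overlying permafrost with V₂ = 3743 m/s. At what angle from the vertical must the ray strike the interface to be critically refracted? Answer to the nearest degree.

19°

At critical incidence the refracted ray runs along the interface (θ₂ = 90°), so sin θ_c = V₁/V₂.
θ_c = arcsin(1198/3743) = arcsin 0.3201 = 18.67°.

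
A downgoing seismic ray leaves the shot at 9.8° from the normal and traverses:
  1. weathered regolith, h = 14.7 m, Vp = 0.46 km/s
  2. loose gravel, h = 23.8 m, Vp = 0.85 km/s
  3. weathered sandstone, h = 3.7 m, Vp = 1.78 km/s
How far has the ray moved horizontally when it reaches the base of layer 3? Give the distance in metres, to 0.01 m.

13.66 m

p = sin θ₁/V₁ = sin 9.8°/0.46 = 3.7002e-01 s/km is conserved through the stack.
Layer 1: θ = 9.80°; offset = 14.7·tan 9.80° = 2.5391 m.
Layer 2: sin θ = p·0.85 = 0.3145 → θ = 18.33°; offset = 23.8·tan 18.33° = 7.8857 m.
Layer 3: sin θ = p·1.78 = 0.6586 → θ = 41.20°; offset = 3.7·tan 41.20° = 3.2386 m.
Summing the layer offsets gives 13.6635 m.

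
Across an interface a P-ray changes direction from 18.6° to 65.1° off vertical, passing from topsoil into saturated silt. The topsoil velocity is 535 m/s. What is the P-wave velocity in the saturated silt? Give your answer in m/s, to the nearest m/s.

Snell's law: sin 18.6°/V₁ = sin 65.1°/V₂.
V₂ = V₁·sin 65.1°/sin 18.6° = 535 × 2.8438 = 1521.41 m/s.

1521 m/s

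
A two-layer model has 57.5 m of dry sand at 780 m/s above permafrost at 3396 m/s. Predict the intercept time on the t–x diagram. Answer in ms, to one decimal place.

143.5 ms

tᵢ = 2h·√(V₂²−V₁²)/(V₁V₂).
√(V₂²−V₁²) = √(3396²−780²) = 3305.2 m/s.
tᵢ = 2·57.5·3305.2/(780·3396) = 0.14349 s.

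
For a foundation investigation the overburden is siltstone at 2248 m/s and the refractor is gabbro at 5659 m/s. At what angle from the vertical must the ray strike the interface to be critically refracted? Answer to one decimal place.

At critical incidence the refracted ray runs along the interface (θ₂ = 90°), so sin θ_c = V₁/V₂.
θ_c = arcsin(2248/5659) = arcsin 0.3972 = 23.41°.

23.4°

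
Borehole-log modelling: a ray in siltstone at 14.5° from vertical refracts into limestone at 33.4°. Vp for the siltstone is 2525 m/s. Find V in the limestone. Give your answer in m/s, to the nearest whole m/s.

5551 m/s

Snell's law: sin 14.5°/V₁ = sin 33.4°/V₂.
V₂ = V₁·sin 33.4°/sin 14.5° = 2525 × 2.1986 = 5551.42 m/s.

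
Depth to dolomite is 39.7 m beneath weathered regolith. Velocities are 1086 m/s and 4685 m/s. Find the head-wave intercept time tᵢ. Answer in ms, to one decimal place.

tᵢ = 2h·√(V₂²−V₁²)/(V₁V₂).
√(V₂²−V₁²) = √(4685²−1086²) = 4557.4 m/s.
tᵢ = 2·39.7·4557.4/(1086·4685) = 0.07112 s.

71.1 ms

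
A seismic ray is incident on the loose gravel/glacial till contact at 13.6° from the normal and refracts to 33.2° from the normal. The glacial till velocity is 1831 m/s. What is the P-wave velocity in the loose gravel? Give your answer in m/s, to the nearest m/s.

786 m/s

Snell's law: sin 13.6°/V₁ = sin 33.2°/V₂.
V₁ = V₂·sin 13.6°/sin 33.2° = 1831 × 0.4294 = 786.29 m/s.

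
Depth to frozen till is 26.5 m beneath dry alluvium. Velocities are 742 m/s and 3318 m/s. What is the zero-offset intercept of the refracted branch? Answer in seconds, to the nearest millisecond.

tᵢ = 2h·√(V₂²−V₁²)/(V₁V₂).
√(V₂²−V₁²) = √(3318²−742²) = 3234.0 m/s.
tᵢ = 2·26.5·3234.0/(742·3318) = 0.06962 s.

0.070 s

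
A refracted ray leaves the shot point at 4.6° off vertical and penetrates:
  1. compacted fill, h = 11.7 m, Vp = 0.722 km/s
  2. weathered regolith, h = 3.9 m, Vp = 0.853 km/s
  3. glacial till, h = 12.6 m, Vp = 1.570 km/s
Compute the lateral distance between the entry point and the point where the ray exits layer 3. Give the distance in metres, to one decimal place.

Apply Snell's law at each interface; in layer i the horizontal offset is hᵢ·tan θᵢ.
Layer 1: θ = 4.60°; offset = 11.7·tan 4.60° = 0.941 m.
Layer 2: sin θ = 0.853·sin 4.6°/0.722 = 0.0948, θ = 5.44°; offset = 3.9·tan 5.44° = 0.371 m.
Layer 3: sin θ = 1.570·sin 4.6°/0.722 = 0.1744, θ = 10.04°; offset = 12.6·tan 10.04° = 2.232 m.
Summing the layer offsets gives 3.544 m.

3.5 m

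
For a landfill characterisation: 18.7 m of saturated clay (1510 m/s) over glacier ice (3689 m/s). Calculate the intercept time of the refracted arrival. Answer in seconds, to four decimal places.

θ_c = arcsin(V₁/V₂) = arcsin(1510/3689) = 24.16°; cos θ_c = 0.9124.
tᵢ = 2h·cos θ_c / V₁ = 2·18.7·0.9124 / 1510 = 0.02260 s.

0.0226 s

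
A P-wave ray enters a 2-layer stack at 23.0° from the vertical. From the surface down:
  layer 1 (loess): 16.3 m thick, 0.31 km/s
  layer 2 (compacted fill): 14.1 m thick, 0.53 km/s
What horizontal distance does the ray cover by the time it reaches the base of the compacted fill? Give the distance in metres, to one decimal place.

19.6 m

Ray parameter p = sin 23.0° / 0.31 km/s = 1.2604e+00 s/km.
Layer 1: θ = 23.00°; offset = 16.3·tan 23.00° = 6.919 m.
Layer 2: sin θ = p·0.53 = 0.6680 → θ = 41.91°; offset = 14.1·tan 41.91° = 12.658 m.
Summing the layer offsets gives 19.577 m.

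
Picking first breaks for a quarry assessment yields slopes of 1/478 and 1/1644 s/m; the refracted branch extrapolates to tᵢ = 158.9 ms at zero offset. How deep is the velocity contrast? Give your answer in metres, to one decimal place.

39.7 m

θ_c = arcsin(478/1644) = 16.90°; cos θ_c = 0.9568.
tᵢ = 2h cos θ_c/V₁ ⇒ h = tᵢ·V₁/(2 cos θ_c) = 0.1589·478/(2·0.9568) = 39.69 m.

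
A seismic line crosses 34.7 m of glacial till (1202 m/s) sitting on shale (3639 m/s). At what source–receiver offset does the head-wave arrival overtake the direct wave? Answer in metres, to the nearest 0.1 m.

97.8 m

x_cross = 2h·√((V₂+V₁)/(V₂−V₁)).
(V₂+V₁)/(V₂−V₁) = (3639+1202)/(3639−1202) = 1.9865; √ = 1.4094.
x_cross = 2·34.7·1.4094 = 97.81 m.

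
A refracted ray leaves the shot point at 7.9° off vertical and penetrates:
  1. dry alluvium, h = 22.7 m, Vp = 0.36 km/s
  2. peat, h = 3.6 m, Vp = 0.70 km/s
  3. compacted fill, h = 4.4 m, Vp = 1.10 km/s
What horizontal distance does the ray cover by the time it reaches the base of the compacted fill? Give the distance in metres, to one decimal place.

Apply Snell's law at each interface; in layer i the horizontal offset is hᵢ·tan θᵢ.
Layer 1: θ = 7.90°; offset = 22.7·tan 7.90° = 3.150 m.
Layer 2: sin θ = 0.70·sin 7.9°/0.36 = 0.2673, θ = 15.50°; offset = 3.6·tan 15.50° = 0.998 m.
Layer 3: sin θ = 1.10·sin 7.9°/0.36 = 0.4200, θ = 24.83°; offset = 4.4·tan 24.83° = 2.036 m.
Σ offsets = 6.184 m.

6.2 m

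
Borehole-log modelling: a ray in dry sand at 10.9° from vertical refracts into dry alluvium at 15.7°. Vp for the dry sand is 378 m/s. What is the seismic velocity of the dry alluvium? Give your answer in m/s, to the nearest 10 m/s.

540 m/s

Snell's law: sin 10.9°/V₁ = sin 15.7°/V₂.
V₂ = V₁·sin 15.7°/sin 10.9° = 378 × 1.4310 = 540.93 m/s.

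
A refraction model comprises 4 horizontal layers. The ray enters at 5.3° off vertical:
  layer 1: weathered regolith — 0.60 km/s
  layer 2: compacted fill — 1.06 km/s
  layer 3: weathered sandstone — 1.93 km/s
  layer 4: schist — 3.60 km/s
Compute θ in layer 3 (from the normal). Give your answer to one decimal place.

Snell's law across each interface conserves sin θ / V, so sin θ_3 = V_3·sin θ₁/V₁.
sin θ_3 = 1.93 × sin 5.3° / 0.60 = 0.2971.
θ_3 = arcsin 0.2971 = 17.29°.

17.3°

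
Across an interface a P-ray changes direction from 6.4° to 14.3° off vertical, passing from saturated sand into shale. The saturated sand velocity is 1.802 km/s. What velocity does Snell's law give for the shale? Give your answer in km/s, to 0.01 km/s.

3.99 km/s

Snell's law: sin 6.4°/V₁ = sin 14.3°/V₂.
V₂ = V₁·sin 14.3°/sin 6.4° = 1.802 × 2.2159 = 3.99 km/s.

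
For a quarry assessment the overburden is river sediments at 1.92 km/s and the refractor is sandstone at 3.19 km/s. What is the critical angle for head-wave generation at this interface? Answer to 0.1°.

37.0°

Critical incidence: sin θ_c = V₁/V₂ = 1.92/3.19 = 0.6019.
θ_c = arcsin 0.6019 = 37.00°.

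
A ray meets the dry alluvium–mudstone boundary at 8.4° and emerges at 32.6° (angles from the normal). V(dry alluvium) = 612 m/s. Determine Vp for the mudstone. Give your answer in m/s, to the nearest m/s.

sin 8.4° = 0.1461; sin 32.6° = 0.5388.
V₂ = V₁·(sin θ₂/sin θ₁) = 612·(0.5388/0.1461) = 2257.13 m/s.

2257 m/s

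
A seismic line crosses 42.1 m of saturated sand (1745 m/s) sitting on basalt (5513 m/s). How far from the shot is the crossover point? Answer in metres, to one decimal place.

116.9 m

θ_c = arcsin(1745/5513) = 18.45°, so cos θ_c = 0.9486 and tᵢ = 2h cos θ_c/V₁ = 0.0458 s.
At crossover x/V₁ = x/V₂ + tᵢ ⇒ x = tᵢ/(1/V₁ − 1/V₂) = 0.04577/(5.7307e-04 − 1.8139e-04) = 116.86 m.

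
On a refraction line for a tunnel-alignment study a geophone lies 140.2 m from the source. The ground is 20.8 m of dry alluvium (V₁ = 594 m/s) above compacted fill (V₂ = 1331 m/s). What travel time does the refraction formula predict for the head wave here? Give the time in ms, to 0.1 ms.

168.0 ms

θ_c = arcsin(V₁/V₂) = arcsin(594/1331) = 26.51°, cos θ_c = 0.8949.
Intercept time tᵢ = 2h cos θ_c / V₁ = 2·20.8·0.8949/594 = 0.06267 s.
t = x/V₂ + tᵢ = 140.2/1331 + 0.06267 = 0.16801 s.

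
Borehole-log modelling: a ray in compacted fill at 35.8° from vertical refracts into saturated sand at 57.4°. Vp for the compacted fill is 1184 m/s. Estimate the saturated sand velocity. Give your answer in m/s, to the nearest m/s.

1705 m/s

Snell's law: sin 35.8°/V₁ = sin 57.4°/V₂.
V₂ = V₁·sin 57.4°/sin 35.8° = 1184 × 1.4402 = 1705.19 m/s.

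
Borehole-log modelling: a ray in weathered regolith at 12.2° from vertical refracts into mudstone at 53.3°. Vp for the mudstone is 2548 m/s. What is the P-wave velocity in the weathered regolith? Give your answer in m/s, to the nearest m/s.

sin 12.2° = 0.2113; sin 53.3° = 0.8018.
V₁ = V₂·(sin θ₁/sin θ₂) = 2548·(0.2113/0.8018) = 671.58 m/s.

672 m/s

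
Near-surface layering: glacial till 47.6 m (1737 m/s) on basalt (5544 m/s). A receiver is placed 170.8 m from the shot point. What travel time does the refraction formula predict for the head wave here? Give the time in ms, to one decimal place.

82.9 ms

t = x/V₂ + 2h·√(V₂²−V₁²)/(V₁V₂).
√(V₂²−V₁²) = √(5544²−1737²) = 5264.9 m/s; delay term = 2·47.6·5264.9/(1737·5544) = 0.05205 s.
t = 170.8/5544 + 0.05205 = 0.08286 s.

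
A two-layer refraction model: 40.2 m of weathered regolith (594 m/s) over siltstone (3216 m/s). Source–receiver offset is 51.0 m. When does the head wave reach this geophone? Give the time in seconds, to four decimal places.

t = x/V₂ + 2h·√(V₂²−V₁²)/(V₁V₂).
√(V₂²−V₁²) = √(3216²−594²) = 3160.7 m/s; delay term = 2·40.2·3160.7/(594·3216) = 0.13302 s.
t = 51.0/3216 + 0.13302 = 0.14888 s.

0.1489 s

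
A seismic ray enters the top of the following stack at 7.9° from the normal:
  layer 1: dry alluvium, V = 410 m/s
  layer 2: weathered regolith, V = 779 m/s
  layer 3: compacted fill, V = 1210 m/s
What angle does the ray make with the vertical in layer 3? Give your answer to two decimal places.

Snell's law across each interface conserves sin θ / V, so sin θ_3 = V_3·sin θ₁/V₁.
sin θ_3 = 1210 × sin 7.9° / 410 = 0.4056.
θ_3 = 23.93° from the vertical.

23.93°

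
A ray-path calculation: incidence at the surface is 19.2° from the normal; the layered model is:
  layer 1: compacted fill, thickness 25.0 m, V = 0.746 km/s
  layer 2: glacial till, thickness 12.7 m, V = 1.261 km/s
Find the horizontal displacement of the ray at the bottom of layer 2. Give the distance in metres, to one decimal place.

Apply Snell's law at each interface; in layer i the horizontal offset is hᵢ·tan θᵢ.
Layer 1: θ = 19.20°; offset = 25.0·tan 19.20° = 8.706 m.
Layer 2: sin θ = 1.261·sin 19.2°/0.746 = 0.5559, θ = 33.77°; offset = 12.7·tan 33.77° = 8.493 m.
Total horizontal offset = 17.199 m.

17.2 m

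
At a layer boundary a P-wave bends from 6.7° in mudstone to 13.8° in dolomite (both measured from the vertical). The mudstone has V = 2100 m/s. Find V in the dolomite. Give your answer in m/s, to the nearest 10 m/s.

4290 m/s

Snell's law: sin 6.7°/V₁ = sin 13.8°/V₂.
V₂ = V₁·sin 13.8°/sin 6.7° = 2100 × 2.0445 = 4293.45 m/s.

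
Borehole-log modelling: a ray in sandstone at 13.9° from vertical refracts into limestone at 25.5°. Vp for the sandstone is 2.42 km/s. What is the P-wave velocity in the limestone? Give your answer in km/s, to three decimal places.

sin 13.9° = 0.2402; sin 25.5° = 0.4305.
V₂ = V₁·(sin θ₂/sin θ₁) = 2.42·(0.4305/0.2402) = 4.337 km/s.

4.337 km/s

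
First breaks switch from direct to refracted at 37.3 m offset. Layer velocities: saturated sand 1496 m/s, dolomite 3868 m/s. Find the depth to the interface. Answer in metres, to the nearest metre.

12 m

h = (x_cross/2)·√((V₂−V₁)/(V₂+V₁)).
(V₂−V₁)/(V₂+V₁) = (3868−1496)/(3868+1496) = 0.4422; √ = 0.6650.
h = (37.3/2)·0.6650 = 12.40 m.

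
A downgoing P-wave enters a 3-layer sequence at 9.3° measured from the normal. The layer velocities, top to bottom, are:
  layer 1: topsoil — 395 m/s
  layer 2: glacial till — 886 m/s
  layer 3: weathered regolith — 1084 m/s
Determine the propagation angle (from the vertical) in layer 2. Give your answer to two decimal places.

Snell's law across each interface conserves sin θ / V, so sin θ_2 = V_2·sin θ₁/V₁.
sin θ_2 = 886 × sin 9.3° / 395 = 0.3625.
θ_2 = 21.25° from the vertical.

21.25°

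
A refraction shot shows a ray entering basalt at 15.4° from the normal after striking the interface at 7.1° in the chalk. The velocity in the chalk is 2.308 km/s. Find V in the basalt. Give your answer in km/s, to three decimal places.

4.959 km/s

Snell's law: sin 7.1°/V₁ = sin 15.4°/V₂.
V₂ = V₁·sin 15.4°/sin 7.1° = 2.308 × 2.1485 = 4.959 km/s.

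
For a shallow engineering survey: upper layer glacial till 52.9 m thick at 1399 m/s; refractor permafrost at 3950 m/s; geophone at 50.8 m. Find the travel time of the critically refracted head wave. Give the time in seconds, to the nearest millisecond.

θ_c = arcsin(V₁/V₂) = arcsin(1399/3950) = 20.74°, cos θ_c = 0.9352.
Intercept time tᵢ = 2h cos θ_c / V₁ = 2·52.9·0.9352/1399 = 0.07072 s.
t = x/V₂ + tᵢ = 50.8/3950 + 0.07072 = 0.08358 s.

0.084 s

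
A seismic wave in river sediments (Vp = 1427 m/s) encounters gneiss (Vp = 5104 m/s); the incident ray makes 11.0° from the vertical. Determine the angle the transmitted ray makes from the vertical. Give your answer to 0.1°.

sin θ₁/V₁ = sin θ₂/V₂ ⇒ sin θ₂ = 5104·sin 11.0°/1427 = 5104·0.1908/1427 = 0.6825.
θ₂ = arcsin 0.6825 = 43.04° from the normal.

43.0°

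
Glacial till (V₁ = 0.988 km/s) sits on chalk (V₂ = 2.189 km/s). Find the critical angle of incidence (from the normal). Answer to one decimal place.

At critical incidence the refracted ray runs along the interface (θ₂ = 90°), so sin θ_c = V₁/V₂.
θ_c = arcsin(0.988/2.189) = arcsin 0.4513 = 26.83°.

26.8°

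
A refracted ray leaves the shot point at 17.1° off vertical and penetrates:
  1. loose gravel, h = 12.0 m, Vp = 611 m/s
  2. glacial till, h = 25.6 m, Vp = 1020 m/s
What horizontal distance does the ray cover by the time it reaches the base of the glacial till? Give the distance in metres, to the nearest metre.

p = sin θ₁/V₁ = sin 17.1°/611 = 4.8124e-04 s/m is conserved through the stack.
Layer 1: θ = 17.10°; offset = 12.0·tan 17.10° = 3.692 m.
Layer 2: sin θ = p·1020 = 0.4909 → θ = 29.40°; offset = 25.6·tan 29.40° = 14.424 m.
Total horizontal offset = 18.115 m.

18 m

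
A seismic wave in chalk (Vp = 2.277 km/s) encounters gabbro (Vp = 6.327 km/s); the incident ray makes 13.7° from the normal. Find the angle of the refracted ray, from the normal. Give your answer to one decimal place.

41.2°

Snell's law: sin θ₂ = (V₂/V₁)·sin θ₁ = (6.327/2.277)·sin 13.7° = 0.6581.
θ₂ = sin⁻¹(0.6581) = 41.15° (from vertical).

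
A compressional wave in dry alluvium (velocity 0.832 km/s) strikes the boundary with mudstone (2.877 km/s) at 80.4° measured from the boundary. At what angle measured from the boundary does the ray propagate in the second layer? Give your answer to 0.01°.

Convert to the normal: θ₁ = 90° − 80.4° = 9.6°.
sin θ₁/V₁ = sin θ₂/V₂ ⇒ sin θ₂ = 2.877·sin 9.6°/0.832 = 2.877·0.1668/0.832 = 0.5767.
θ₂ = arcsin 0.5767 = 35.22° from the normal.
From the interface: 90° − 35.22° = 54.78°.

54.78°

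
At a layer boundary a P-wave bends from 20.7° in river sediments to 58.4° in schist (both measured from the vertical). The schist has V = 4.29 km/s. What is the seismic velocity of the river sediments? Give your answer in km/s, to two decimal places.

Snell's law: sin 20.7°/V₁ = sin 58.4°/V₂.
V₁ = V₂·sin 20.7°/sin 58.4° = 4.29 × 0.4150 = 1.78 km/s.

1.78 km/s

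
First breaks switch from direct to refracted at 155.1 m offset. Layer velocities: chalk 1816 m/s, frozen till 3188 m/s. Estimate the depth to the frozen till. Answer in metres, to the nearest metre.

x_cross = 2h·√((V₂+V₁)/(V₂−V₁)) → h = x_cross / (2·√((V₂+V₁)/(V₂−V₁))).
√((V₂+V₁)/(V₂−V₁)) = √((3188+1816)/(3188−1816)) = 1.9098.
h = 155.1 / (2·1.9098) = 40.61 m.

41 m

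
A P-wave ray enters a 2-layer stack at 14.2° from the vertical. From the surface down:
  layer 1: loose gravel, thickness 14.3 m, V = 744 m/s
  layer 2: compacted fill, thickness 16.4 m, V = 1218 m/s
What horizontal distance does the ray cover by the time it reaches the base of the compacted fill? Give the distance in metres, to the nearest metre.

Ray parameter p = sin 14.2° / 744 m/s = 3.2971e-04 s/m.
Layer 1: θ = 14.20°; offset = 14.3·tan 14.20° = 3.618 m.
Layer 2: sin θ = p·1218 = 0.4016 → θ = 23.68°; offset = 16.4·tan 23.68° = 7.191 m.
Total horizontal offset = 10.810 m.

11 m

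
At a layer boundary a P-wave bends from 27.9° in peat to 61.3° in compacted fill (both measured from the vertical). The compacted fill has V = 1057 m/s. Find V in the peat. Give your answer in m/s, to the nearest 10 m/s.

Snell's law: sin 27.9°/V₁ = sin 61.3°/V₂.
V₁ = V₂·sin 27.9°/sin 61.3° = 1057 × 0.5335 = 563.88 m/s.

560 m/s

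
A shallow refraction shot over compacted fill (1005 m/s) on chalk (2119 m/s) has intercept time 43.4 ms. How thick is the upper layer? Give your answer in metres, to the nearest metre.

25 m

θ_c = arcsin(1005/2119) = 28.31°; cos θ_c = 0.8804.
tᵢ = 2h cos θ_c/V₁ ⇒ h = tᵢ·V₁/(2 cos θ_c) = 0.0434·1005/(2·0.8804) = 24.77 m.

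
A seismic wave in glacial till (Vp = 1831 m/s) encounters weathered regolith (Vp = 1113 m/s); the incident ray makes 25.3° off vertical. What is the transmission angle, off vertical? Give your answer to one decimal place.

15.1°

Snell's law: sin θ₂ = (V₂/V₁)·sin θ₁ = (1113/1831)·sin 25.3° = 0.2598.
θ₂ = arcsin 0.2598 = 15.06° from the normal.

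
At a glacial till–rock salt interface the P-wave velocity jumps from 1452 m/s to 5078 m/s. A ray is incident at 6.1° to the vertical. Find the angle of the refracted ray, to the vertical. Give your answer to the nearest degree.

sin θ₁/V₁ = sin θ₂/V₂ ⇒ sin θ₂ = 5078·sin 6.1°/1452 = 5078·0.1063/1452 = 0.3716.
θ₂ = arcsin 0.3716 = 21.82° from the normal.

22°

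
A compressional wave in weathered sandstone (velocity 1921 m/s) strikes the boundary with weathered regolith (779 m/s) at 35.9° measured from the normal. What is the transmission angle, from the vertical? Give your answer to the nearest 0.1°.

13.8°

sin θ₁/V₁ = sin θ₂/V₂ ⇒ sin θ₂ = 779·sin 35.9°/1921 = 779·0.5864/1921 = 0.2378.
θ₂ = sin⁻¹(0.2378) = 13.76° (from vertical).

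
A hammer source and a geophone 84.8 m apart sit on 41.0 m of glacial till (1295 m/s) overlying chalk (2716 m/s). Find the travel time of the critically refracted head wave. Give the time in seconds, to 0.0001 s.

θ_c = arcsin(V₁/V₂) = arcsin(1295/2716) = 28.48°, cos θ_c = 0.8790.
Intercept time tᵢ = 2h cos θ_c / V₁ = 2·41.0·0.8790/1295 = 0.05566 s.
t = x/V₂ + tᵢ = 84.8/2716 + 0.05566 = 0.08688 s.

0.0869 s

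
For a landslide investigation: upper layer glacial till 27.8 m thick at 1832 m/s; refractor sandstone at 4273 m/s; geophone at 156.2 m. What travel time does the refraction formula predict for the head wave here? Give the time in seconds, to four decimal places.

θ_c = arcsin(V₁/V₂) = arcsin(1832/4273) = 25.39°, cos θ_c = 0.9034.
Intercept time tᵢ = 2h cos θ_c / V₁ = 2·27.8·0.9034/1832 = 0.02742 s.
t = x/V₂ + tᵢ = 156.2/4273 + 0.02742 = 0.06397 s.

0.0640 s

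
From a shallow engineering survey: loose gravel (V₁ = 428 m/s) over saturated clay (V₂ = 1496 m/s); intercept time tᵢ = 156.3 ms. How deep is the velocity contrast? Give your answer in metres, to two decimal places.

34.91 m

θ_c = arcsin(428/1496) = 16.62°; cos θ_c = 0.9582.
tᵢ = 2h cos θ_c/V₁ ⇒ h = tᵢ·V₁/(2 cos θ_c) = 0.1563·428/(2·0.9582) = 34.91 m.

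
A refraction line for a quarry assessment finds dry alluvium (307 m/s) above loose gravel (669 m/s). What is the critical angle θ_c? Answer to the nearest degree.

27°

Critical incidence: sin θ_c = V₁/V₂ = 307/669 = 0.4589.
θ_c = arcsin 0.4589 = 27.32°.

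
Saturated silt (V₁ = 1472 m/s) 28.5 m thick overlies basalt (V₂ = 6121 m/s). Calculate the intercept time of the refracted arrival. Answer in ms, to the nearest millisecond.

θ_c = arcsin(V₁/V₂) = arcsin(1472/6121) = 13.92°; cos θ_c = 0.9707.
tᵢ = 2h·cos θ_c / V₁ = 2·28.5·0.9707 / 1472 = 0.03759 s.

38 ms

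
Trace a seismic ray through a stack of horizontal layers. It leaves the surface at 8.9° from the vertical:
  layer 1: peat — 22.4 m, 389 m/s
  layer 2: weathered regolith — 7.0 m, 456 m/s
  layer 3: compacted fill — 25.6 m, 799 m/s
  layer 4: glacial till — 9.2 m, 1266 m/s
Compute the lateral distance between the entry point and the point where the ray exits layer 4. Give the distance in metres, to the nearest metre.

Apply Snell's law at each interface; in layer i the horizontal offset is hᵢ·tan θᵢ.
Layer 1: θ = 8.90°; offset = 22.4·tan 8.90° = 3.508 m.
Layer 2: sin θ = 456·sin 8.9°/389 = 0.1814, θ = 10.45°; offset = 7.0·tan 10.45° = 1.291 m.
Layer 3: sin θ = 799·sin 8.9°/389 = 0.3178, θ = 18.53°; offset = 25.6·tan 18.53° = 8.580 m.
Layer 4: sin θ = 1266·sin 8.9°/389 = 0.5035, θ = 30.23°; offset = 9.2·tan 30.23° = 5.361 m.
Summing the layer offsets gives 18.740 m.

19 m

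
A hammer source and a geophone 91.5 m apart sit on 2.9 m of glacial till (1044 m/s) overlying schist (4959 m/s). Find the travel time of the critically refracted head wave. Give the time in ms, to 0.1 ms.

23.9 ms

t = x/V₂ + 2h·√(V₂²−V₁²)/(V₁V₂).
√(V₂²−V₁²) = √(4959²−1044²) = 4847.9 m/s; delay term = 2·2.9·4847.9/(1044·4959) = 0.00543 s.
t = 91.5/4959 + 0.00543 = 0.02388 s.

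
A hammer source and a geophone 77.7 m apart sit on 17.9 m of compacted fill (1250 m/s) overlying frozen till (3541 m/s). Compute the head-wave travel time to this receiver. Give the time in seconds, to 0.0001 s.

t = x/V₂ + 2h·√(V₂²−V₁²)/(V₁V₂).
√(V₂²−V₁²) = √(3541²−1250²) = 3313.0 m/s; delay term = 2·17.9·3313.0/(1250·3541) = 0.02680 s.
t = 77.7/3541 + 0.02680 = 0.04874 s.

0.0487 s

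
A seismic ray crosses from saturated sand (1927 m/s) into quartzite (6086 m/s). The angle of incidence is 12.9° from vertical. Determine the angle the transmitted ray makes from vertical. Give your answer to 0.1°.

44.8°

sin θ₁/V₁ = sin θ₂/V₂ ⇒ sin θ₂ = 6086·sin 12.9°/1927 = 6086·0.2233/1927 = 0.7051.
θ₂ = arcsin 0.7051 = 44.84° from the normal.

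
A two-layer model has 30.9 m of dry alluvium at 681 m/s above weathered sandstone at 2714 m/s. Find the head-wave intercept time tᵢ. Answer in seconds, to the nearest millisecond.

θ_c = arcsin(V₁/V₂) = arcsin(681/2714) = 14.53°; cos θ_c = 0.9680.
tᵢ = 2h·cos θ_c / V₁ = 2·30.9·0.9680 / 681 = 0.08785 s.

0.088 s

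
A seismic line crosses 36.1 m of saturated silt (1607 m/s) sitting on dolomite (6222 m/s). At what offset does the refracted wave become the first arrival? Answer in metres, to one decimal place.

94.0 m

θ_c = arcsin(1607/6222) = 14.97°, so cos θ_c = 0.9661 and tᵢ = 2h cos θ_c/V₁ = 0.0434 s.
At crossover x/V₁ = x/V₂ + tᵢ ⇒ x = tᵢ/(1/V₁ − 1/V₂) = 0.04340/(6.2228e-04 − 1.6072e-04) = 94.04 m.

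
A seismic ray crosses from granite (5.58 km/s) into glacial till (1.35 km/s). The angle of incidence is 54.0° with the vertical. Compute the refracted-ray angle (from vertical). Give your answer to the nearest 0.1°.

11.3°

Snell's law: sin θ₂ = (V₂/V₁)·sin θ₁ = (1.35/5.58)·sin 54.0° = 0.1957.
θ₂ = sin⁻¹(0.1957) = 11.29° (from vertical).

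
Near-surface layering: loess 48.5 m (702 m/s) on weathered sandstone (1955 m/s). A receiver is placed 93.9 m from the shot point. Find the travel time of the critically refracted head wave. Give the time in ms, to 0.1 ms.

θ_c = arcsin(V₁/V₂) = arcsin(702/1955) = 21.04°, cos θ_c = 0.9333.
Intercept time tᵢ = 2h cos θ_c / V₁ = 2·48.5·0.9333/702 = 0.12896 s.
t = x/V₂ + tᵢ = 93.9/1955 + 0.12896 = 0.17699 s.

177.0 ms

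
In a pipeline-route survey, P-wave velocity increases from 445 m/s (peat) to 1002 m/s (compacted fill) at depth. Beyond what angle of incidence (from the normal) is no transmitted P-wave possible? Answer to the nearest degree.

26°

At critical incidence the refracted ray runs along the interface (θ₂ = 90°), so sin θ_c = V₁/V₂.
θ_c = arcsin(445/1002) = arcsin 0.4441 = 26.37°.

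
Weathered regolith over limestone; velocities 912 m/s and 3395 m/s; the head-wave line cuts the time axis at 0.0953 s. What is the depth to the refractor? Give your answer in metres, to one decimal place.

45.1 m

θ_c = arcsin(912/3395) = 15.58°; cos θ_c = 0.9632.
tᵢ = 2h cos θ_c/V₁ ⇒ h = tᵢ·V₁/(2 cos θ_c) = 0.0953·912/(2·0.9632) = 45.12 m.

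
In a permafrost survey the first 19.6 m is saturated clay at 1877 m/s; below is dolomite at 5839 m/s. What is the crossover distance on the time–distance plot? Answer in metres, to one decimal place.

54.7 m

θ_c = arcsin(1877/5839) = 18.75°, so cos θ_c = 0.9469 and tᵢ = 2h cos θ_c/V₁ = 0.0198 s.
At crossover x/V₁ = x/V₂ + tᵢ ⇒ x = tᵢ/(1/V₁ − 1/V₂) = 0.01978/(5.3277e-04 − 1.7126e-04) = 54.70 m.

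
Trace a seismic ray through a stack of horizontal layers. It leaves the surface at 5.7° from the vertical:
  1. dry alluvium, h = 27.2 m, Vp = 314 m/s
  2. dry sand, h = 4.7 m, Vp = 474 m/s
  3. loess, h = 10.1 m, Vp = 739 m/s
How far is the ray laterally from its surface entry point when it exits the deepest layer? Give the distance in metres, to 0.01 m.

5.86 m

p = sin θ₁/V₁ = sin 5.7°/314 = 3.1630e-04 s/m is conserved through the stack.
Layer 1: θ = 5.70°; offset = 27.2·tan 5.70° = 2.7149 m.
Layer 2: sin θ = p·474 = 0.1499 → θ = 8.62°; offset = 4.7·tan 8.62° = 0.7127 m.
Layer 3: sin θ = p·739 = 0.2337 → θ = 13.52°; offset = 10.1·tan 13.52° = 2.4281 m.
Σ offsets = 5.8558 m.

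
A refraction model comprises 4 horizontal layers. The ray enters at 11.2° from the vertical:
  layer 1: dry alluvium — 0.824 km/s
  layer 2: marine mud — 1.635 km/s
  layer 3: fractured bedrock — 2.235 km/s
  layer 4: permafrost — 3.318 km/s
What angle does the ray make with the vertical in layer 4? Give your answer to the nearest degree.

51°

Ray parameter p = sin 11.2° / 0.824 = 2.3572e-01 s/km.
sin θ_4 = p·V_4 = 2.3572e-01 × 3.318 = 0.7821.
θ_4 = arcsin 0.7821 = 51.46°.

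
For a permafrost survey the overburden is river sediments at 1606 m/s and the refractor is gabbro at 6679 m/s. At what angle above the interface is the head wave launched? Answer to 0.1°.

At critical incidence the refracted ray runs along the interface (θ₂ = 90°), so sin θ_c = V₁/V₂.
θ_c = arcsin(1606/6679) = arcsin 0.2405 = 13.91°.
Measured from the interface: 90° − 13.91° = 76.09°.

76.1°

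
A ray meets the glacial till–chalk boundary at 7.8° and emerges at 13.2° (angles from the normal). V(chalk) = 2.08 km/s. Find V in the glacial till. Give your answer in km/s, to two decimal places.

sin 7.8° = 0.1357; sin 13.2° = 0.2284.
V₁ = V₂·(sin θ₁/sin θ₂) = 2.08·(0.1357/0.2284) = 1.24 km/s.

1.24 km/s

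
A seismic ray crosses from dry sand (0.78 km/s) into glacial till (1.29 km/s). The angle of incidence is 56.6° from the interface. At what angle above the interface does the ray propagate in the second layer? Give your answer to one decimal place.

24.4°

Convert to the normal: θ₁ = 90° − 56.6° = 33.4°.
sin θ₁/V₁ = sin θ₂/V₂ ⇒ sin θ₂ = 1.29·sin 33.4°/0.78 = 1.29·0.5505/0.78 = 0.9104.
θ₂ = arcsin 0.9104 = 65.56° from the normal.
From the interface: 90° − 65.56° = 24.44°.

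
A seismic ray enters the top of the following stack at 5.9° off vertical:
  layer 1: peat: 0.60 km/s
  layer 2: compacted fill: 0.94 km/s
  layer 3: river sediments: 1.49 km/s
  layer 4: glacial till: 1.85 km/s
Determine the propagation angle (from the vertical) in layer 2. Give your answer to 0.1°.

Ray parameter p = sin 5.9° / 0.60 = 1.7132e-01 s/km.
sin θ_2 = p·V_2 = 1.7132e-01 × 0.94 = 0.1610.
θ_2 = arcsin 0.1610 = 9.27°.

9.3°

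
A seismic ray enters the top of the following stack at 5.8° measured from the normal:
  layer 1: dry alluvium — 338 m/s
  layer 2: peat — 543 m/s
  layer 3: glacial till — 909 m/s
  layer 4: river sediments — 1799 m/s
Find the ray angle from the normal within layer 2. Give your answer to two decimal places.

9.34°

Ray parameter p = sin 5.8° / 338 = 2.9898e-04 s/m.
sin θ_2 = p·V_2 = 2.9898e-04 × 543 = 0.1623.
θ_2 = 9.34° from the vertical.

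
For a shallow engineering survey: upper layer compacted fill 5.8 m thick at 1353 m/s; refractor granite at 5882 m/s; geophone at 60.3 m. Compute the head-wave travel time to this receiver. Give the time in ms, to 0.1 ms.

18.6 ms

θ_c = arcsin(V₁/V₂) = arcsin(1353/5882) = 13.30°, cos θ_c = 0.9732.
Intercept time tᵢ = 2h cos θ_c / V₁ = 2·5.8·0.9732/1353 = 0.00834 s.
t = x/V₂ + tᵢ = 60.3/5882 + 0.00834 = 0.01860 s.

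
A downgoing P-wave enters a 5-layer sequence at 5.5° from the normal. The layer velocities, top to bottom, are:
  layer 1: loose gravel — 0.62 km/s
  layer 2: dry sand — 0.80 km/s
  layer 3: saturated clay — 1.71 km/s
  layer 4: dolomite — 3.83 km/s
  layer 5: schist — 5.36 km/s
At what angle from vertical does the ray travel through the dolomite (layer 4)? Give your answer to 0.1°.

36.3°

Snell's law across each interface conserves sin θ / V, so sin θ_4 = V_4·sin θ₁/V₁.
sin θ_4 = 3.83 × sin 5.5° / 0.62 = 0.5921.
θ_4 = arcsin 0.5921 = 36.30°.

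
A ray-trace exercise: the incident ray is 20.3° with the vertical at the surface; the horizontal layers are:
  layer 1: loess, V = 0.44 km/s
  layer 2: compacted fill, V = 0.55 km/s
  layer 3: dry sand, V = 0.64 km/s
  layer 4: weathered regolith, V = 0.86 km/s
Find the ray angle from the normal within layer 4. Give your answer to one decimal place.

42.7°

Ray parameter p = sin 20.3° / 0.44 = 7.8849e-01 s/km.
sin θ_4 = p·V_4 = 7.8849e-01 × 0.86 = 0.6781.
θ_4 = arcsin 0.6781 = 42.70°.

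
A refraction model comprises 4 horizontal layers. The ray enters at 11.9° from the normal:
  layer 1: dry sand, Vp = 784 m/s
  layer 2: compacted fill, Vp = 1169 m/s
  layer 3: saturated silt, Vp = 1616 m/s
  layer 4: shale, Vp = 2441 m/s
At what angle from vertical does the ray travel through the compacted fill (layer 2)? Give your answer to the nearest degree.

18°

Snell's law across each interface conserves sin θ / V, so sin θ_2 = V_2·sin θ₁/V₁.
sin θ_2 = 1169 × sin 11.9° / 784 = 0.3075.
θ_2 = arcsin 0.3075 = 17.91°.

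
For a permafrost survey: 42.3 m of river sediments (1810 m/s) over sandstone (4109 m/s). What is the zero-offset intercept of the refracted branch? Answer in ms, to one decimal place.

42.0 ms

tᵢ = 2h·√(V₂²−V₁²)/(V₁V₂).
√(V₂²−V₁²) = √(4109²−1810²) = 3688.9 m/s.
tᵢ = 2·42.3·3688.9/(1810·4109) = 0.04196 s.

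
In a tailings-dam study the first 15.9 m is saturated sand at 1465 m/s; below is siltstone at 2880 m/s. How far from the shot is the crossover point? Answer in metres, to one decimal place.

x_cross = 2h·√((V₂+V₁)/(V₂−V₁)).
(V₂+V₁)/(V₂−V₁) = (2880+1465)/(2880−1465) = 3.0707; √ = 1.7523.
x_cross = 2·15.9·1.7523 = 55.72 m.

55.7 m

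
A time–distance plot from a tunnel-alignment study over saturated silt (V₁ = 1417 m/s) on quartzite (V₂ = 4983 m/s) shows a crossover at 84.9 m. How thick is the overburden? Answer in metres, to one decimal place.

h = (x_cross/2)·√((V₂−V₁)/(V₂+V₁)).
(V₂−V₁)/(V₂+V₁) = (4983−1417)/(4983+1417) = 0.5572; √ = 0.7464.
h = (84.9/2)·0.7464 = 31.69 m.

31.7 m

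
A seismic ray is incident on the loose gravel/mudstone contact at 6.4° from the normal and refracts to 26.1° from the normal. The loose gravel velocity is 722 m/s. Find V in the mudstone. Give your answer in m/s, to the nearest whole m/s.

sin 6.4° = 0.1115; sin 26.1° = 0.4399.
V₂ = V₁·(sin θ₂/sin θ₁) = 722·(0.4399/0.1115) = 2849.55 m/s.

2850 m/s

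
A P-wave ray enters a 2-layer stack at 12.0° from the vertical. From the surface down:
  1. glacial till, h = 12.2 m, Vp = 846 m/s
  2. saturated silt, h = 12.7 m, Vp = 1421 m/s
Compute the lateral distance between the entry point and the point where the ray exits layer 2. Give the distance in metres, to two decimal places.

7.33 m

p = sin θ₁/V₁ = sin 12.0°/846 = 2.4576e-04 s/m is conserved through the stack.
Layer 1: θ = 12.00°; offset = 12.2·tan 12.00° = 2.5932 m.
Layer 2: sin θ = p·1421 = 0.3492 → θ = 20.44°; offset = 12.7·tan 20.44° = 4.7331 m.
Σ offsets = 7.3263 m.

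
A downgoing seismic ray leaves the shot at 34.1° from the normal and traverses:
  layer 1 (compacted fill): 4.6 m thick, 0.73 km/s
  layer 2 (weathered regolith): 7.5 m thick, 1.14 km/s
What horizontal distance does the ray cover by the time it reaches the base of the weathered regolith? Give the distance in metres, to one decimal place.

p = sin θ₁/V₁ = sin 34.1°/0.73 = 7.6800e-01 s/km is conserved through the stack.
Layer 1: θ = 34.10°; offset = 4.6·tan 34.10° = 3.114 m.
Layer 2: sin θ = p·1.14 = 0.8755 → θ = 61.11°; offset = 7.5·tan 61.11° = 13.590 m.
Total horizontal offset = 16.704 m.

16.7 m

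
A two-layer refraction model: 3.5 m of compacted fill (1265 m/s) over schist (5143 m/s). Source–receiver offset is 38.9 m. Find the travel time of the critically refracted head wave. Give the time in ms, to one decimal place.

12.9 ms

θ_c = arcsin(V₁/V₂) = arcsin(1265/5143) = 14.24°, cos θ_c = 0.9693.
Intercept time tᵢ = 2h cos θ_c / V₁ = 2·3.5·0.9693/1265 = 0.00536 s.
t = x/V₂ + tᵢ = 38.9/5143 + 0.00536 = 0.01293 s.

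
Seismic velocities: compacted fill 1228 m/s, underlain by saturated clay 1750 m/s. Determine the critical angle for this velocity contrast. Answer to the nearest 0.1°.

Critical incidence: sin θ_c = V₁/V₂ = 1228/1750 = 0.7017.
θ_c = arcsin 0.7017 = 44.56°.

44.6°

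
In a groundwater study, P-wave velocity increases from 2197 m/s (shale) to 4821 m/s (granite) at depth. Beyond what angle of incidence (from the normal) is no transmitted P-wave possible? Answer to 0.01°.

27.11°

At critical incidence the refracted ray runs along the interface (θ₂ = 90°), so sin θ_c = V₁/V₂.
θ_c = arcsin(2197/4821) = arcsin 0.4557 = 27.11°.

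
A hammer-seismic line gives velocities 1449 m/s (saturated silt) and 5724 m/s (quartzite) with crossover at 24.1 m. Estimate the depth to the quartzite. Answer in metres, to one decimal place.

9.3 m

x_cross = 2h·√((V₂+V₁)/(V₂−V₁)) → h = x_cross / (2·√((V₂+V₁)/(V₂−V₁))).
√((V₂+V₁)/(V₂−V₁)) = √((5724+1449)/(5724−1449)) = 1.2953.
h = 24.1 / (2·1.2953) = 9.30 m.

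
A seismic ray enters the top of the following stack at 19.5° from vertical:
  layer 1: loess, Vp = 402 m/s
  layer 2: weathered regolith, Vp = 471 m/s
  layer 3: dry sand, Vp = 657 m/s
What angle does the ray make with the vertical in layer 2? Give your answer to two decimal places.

23.02°

Snell's law across each interface conserves sin θ / V, so sin θ_2 = V_2·sin θ₁/V₁.
sin θ_2 = 471 × sin 19.5° / 402 = 0.3911.
θ_2 = arcsin 0.3911 = 23.02°.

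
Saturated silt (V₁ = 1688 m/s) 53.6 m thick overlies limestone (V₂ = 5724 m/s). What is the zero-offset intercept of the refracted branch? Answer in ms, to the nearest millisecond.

θ_c = arcsin(V₁/V₂) = arcsin(1688/5724) = 17.15°; cos θ_c = 0.9555.
tᵢ = 2h·cos θ_c / V₁ = 2·53.6·0.9555 / 1688 = 0.06068 s.

61 ms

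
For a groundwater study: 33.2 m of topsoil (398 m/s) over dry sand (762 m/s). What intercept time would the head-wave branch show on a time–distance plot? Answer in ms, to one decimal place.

tᵢ = 2h·√(V₂²−V₁²)/(V₁V₂).
√(V₂²−V₁²) = √(762²−398²) = 649.8 m/s.
tᵢ = 2·33.2·649.8/(398·762) = 0.14227 s.

142.3 ms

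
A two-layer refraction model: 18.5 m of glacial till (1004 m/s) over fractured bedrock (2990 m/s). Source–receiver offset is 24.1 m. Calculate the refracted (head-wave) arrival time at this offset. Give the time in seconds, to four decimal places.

t = x/V₂ + 2h·√(V₂²−V₁²)/(V₁V₂).
√(V₂²−V₁²) = √(2990²−1004²) = 2816.4 m/s; delay term = 2·18.5·2816.4/(1004·2990) = 0.03471 s.
t = 24.1/2990 + 0.03471 = 0.04277 s.

0.0428 s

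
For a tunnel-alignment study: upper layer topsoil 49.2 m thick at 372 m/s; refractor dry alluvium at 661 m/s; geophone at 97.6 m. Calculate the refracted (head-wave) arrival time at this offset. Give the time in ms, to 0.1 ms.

θ_c = arcsin(V₁/V₂) = arcsin(372/661) = 34.25°, cos θ_c = 0.8266.
Intercept time tᵢ = 2h cos θ_c / V₁ = 2·49.2·0.8266/372 = 0.21865 s.
t = x/V₂ + tᵢ = 97.6/661 + 0.21865 = 0.36631 s.

366.3 ms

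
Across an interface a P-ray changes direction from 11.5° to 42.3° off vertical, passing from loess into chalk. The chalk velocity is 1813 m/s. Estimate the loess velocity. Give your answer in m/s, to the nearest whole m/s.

Snell's law: sin 11.5°/V₁ = sin 42.3°/V₂.
V₁ = V₂·sin 11.5°/sin 42.3° = 1813 × 0.2962 = 537.07 m/s.

537 m/s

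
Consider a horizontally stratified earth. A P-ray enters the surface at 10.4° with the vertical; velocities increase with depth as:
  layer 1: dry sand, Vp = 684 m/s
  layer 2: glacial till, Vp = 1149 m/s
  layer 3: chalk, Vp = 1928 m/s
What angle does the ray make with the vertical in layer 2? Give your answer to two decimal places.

Snell's law across each interface conserves sin θ / V, so sin θ_2 = V_2·sin θ₁/V₁.
sin θ_2 = 1149 × sin 10.4° / 684 = 0.3032.
θ_2 = 17.65° from the vertical.

17.65°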